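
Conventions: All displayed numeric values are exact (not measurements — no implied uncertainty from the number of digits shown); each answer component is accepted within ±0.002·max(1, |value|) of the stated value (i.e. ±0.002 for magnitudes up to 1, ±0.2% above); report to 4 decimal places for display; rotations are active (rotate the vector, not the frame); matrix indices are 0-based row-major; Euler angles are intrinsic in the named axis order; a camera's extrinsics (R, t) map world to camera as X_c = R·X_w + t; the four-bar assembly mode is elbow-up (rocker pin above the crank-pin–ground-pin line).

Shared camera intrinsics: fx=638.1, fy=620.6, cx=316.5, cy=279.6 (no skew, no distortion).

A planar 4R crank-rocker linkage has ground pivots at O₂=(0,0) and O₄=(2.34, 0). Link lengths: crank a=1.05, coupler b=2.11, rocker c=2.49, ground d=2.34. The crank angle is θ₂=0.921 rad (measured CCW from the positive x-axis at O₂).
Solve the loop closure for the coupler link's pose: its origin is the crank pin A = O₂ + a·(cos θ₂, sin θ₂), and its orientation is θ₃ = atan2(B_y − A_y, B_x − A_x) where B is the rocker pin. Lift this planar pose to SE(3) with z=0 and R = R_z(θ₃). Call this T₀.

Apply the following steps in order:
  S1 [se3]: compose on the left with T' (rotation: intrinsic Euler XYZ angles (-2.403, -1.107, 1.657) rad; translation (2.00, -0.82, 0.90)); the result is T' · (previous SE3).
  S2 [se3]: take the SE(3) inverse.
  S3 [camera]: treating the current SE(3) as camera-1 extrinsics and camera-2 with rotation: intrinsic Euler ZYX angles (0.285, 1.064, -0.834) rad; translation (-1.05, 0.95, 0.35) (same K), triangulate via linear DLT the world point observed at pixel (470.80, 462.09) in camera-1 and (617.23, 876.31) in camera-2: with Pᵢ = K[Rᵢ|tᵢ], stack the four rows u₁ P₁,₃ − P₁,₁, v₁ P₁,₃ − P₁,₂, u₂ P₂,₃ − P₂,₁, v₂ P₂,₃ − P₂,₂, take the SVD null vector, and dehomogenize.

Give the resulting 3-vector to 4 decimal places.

source (fourbar_fk): coupler pose = R=[0.6364 -0.7713 0.0000; 0.7713 0.6364 0.0000; 0.0000 0.0000 1.0000], t=(0.6353, 0.8360, 0.0000)
after S1 (compose_se3): R=[-0.3683 -0.2539 -0.8944; -0.9154 0.2670 0.3012; 0.1623 0.9297 -0.3308], t=(1.6029, -1.7692, 1.1093)
after S2 (invert_se3): R=[-0.3683 -0.9154 0.1623; -0.2539 0.2670 0.9297; -0.8944 0.3012 -0.3308], t=(-1.2093, -0.1520, 2.3334)
after S3 (triangulate): (0.0168, -1.5319, 1.0821)

result = (0.0168, -1.5319, 1.0821)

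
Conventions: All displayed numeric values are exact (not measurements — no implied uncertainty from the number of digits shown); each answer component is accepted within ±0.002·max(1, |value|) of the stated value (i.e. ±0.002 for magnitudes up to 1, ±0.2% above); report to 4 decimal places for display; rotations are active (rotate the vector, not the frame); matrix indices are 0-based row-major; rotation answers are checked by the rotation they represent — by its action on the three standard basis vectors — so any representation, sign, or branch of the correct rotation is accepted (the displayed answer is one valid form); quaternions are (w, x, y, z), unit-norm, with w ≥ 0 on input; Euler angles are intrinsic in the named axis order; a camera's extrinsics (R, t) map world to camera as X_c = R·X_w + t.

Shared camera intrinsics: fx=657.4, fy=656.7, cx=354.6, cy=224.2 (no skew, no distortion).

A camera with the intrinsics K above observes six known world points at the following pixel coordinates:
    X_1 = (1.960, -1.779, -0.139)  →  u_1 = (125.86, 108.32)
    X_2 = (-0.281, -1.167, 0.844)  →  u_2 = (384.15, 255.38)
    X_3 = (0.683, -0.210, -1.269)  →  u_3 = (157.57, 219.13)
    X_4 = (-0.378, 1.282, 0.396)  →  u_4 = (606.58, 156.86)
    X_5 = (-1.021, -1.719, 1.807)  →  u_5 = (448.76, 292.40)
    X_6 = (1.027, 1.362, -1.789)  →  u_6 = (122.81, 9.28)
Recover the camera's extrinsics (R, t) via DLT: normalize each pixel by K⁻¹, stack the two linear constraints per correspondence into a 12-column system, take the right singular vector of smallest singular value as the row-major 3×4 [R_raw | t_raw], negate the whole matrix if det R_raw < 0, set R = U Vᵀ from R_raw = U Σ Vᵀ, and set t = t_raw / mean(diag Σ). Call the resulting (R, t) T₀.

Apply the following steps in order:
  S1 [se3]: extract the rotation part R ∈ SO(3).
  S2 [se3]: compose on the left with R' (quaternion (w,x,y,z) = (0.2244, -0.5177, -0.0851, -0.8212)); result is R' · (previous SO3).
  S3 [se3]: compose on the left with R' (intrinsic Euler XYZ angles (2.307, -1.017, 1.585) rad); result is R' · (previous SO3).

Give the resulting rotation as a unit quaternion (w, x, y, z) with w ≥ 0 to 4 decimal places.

rotation (quat) = (0.5908, -0.2971, -0.6358, 0.3980)

source (pnp_recover): camera pose = R=[-0.5483 0.5486 0.6313; -0.8363 -0.3678 -0.4067; 0.0090 -0.7509 0.6604], t=(0.2100, -0.0500, 4.2802)
after S1 (rot_of_se3): [-0.5483 0.5486 0.6313; -0.8363 -0.3678 -0.4067; 0.0090 -0.7509 0.6604]
after S2 (compose_so3): [-0.1754 -0.9770 0.1212; 0.8970 -0.1079 0.4286; -0.4056 0.1839 0.8953]
after S3 (compose_so3): [-0.1254 -0.0924 -0.9878; 0.8482 0.5065 -0.1551; 0.5147 -0.8572 0.0149]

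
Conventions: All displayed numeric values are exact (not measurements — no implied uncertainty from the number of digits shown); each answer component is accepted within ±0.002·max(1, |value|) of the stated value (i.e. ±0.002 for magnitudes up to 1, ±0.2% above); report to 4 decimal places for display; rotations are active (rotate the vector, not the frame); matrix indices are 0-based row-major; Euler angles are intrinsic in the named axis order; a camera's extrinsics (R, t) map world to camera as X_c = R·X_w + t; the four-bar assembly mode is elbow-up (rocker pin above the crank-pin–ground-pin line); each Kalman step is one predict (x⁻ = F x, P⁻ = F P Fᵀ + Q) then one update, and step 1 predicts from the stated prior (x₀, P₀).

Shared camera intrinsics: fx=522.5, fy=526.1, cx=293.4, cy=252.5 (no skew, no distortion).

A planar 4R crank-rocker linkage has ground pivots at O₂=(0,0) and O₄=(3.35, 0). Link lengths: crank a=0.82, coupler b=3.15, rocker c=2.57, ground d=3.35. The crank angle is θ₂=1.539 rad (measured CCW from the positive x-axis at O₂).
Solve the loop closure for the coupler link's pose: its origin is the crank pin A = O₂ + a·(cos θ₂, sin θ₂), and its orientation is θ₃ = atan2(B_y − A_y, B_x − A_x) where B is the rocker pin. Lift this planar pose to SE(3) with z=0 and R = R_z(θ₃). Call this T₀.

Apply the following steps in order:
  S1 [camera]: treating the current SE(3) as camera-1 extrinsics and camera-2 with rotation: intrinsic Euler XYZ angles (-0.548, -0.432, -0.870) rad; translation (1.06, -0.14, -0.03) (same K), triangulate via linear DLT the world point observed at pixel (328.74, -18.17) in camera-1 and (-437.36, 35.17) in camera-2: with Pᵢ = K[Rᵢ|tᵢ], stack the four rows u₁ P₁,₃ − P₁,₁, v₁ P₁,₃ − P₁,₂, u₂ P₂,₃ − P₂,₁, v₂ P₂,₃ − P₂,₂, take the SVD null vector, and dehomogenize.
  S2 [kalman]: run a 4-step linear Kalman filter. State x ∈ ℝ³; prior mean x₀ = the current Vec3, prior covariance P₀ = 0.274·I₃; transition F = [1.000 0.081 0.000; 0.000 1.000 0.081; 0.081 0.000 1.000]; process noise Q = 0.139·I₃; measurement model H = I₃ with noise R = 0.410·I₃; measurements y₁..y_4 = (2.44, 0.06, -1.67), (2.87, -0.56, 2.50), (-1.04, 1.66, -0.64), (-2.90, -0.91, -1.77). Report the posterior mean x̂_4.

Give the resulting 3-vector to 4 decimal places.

result = (-1.0265, -0.2220, -0.6325)

source (fourbar_fk): coupler pose = R=[0.8486 -0.5291 0.0000; 0.5291 0.8486 0.0000; 0.0000 0.0000 1.0000], t=(0.0261, 0.8196, 0.0000)
after S1 (triangulate): (-0.6655, -1.1429, 0.9764)
after S2 (kf_track): (-1.0265, -0.2220, -0.6325)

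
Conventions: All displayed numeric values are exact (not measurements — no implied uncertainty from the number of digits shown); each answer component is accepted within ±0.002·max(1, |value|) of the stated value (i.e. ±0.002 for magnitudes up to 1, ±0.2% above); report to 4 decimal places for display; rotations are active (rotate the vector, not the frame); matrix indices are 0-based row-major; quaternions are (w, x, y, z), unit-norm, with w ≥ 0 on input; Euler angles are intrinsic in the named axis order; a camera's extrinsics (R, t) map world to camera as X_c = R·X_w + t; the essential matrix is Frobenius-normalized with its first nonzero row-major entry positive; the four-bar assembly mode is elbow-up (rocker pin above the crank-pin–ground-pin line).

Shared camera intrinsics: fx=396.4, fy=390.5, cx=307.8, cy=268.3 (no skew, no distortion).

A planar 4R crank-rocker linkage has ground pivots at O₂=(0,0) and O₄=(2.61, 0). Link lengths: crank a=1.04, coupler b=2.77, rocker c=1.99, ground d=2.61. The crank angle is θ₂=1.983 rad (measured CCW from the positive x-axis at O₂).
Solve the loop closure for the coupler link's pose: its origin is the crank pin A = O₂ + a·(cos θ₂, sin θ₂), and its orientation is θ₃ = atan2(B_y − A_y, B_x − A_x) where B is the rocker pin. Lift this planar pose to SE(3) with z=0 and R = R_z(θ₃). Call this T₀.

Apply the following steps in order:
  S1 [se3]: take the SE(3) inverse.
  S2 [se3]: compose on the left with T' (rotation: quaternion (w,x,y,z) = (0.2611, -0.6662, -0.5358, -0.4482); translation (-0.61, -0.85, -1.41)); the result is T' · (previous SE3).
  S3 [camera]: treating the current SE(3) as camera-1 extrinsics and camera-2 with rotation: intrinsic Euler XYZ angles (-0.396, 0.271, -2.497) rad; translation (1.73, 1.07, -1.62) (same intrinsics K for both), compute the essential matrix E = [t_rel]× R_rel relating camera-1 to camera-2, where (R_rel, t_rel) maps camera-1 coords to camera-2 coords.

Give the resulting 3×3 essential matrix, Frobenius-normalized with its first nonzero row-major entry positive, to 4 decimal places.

source (fourbar_fk): coupler pose = R=[0.9342 -0.3567 0.0000; 0.3567 0.9342 0.0000; 0.0000 0.0000 1.0000], t=(-0.4167, 0.9529, 0.0000)
after S1 (invert_se3): R=[0.9342 0.3567 0.0000; -0.3567 0.9342 0.0000; 0.0000 0.0000 1.0000], t=(0.0493, -1.0388, 0.0000)
after S2 (compose_se3): R=[-0.3157 0.8942 0.3174; 0.5516 -0.0992 0.8282; 0.7721 0.4365 -0.4619], t=(-1.5936, -0.5256, -1.5043)
after S3 (essential): [0.1587 0.2211 0.1646; 0.3425 0.5553 -0.0938; 0.0664 -0.0134 0.6781]

matrix = [0.1587 0.2211 0.1646; 0.3425 0.5553 -0.0938; 0.0664 -0.0134 0.6781]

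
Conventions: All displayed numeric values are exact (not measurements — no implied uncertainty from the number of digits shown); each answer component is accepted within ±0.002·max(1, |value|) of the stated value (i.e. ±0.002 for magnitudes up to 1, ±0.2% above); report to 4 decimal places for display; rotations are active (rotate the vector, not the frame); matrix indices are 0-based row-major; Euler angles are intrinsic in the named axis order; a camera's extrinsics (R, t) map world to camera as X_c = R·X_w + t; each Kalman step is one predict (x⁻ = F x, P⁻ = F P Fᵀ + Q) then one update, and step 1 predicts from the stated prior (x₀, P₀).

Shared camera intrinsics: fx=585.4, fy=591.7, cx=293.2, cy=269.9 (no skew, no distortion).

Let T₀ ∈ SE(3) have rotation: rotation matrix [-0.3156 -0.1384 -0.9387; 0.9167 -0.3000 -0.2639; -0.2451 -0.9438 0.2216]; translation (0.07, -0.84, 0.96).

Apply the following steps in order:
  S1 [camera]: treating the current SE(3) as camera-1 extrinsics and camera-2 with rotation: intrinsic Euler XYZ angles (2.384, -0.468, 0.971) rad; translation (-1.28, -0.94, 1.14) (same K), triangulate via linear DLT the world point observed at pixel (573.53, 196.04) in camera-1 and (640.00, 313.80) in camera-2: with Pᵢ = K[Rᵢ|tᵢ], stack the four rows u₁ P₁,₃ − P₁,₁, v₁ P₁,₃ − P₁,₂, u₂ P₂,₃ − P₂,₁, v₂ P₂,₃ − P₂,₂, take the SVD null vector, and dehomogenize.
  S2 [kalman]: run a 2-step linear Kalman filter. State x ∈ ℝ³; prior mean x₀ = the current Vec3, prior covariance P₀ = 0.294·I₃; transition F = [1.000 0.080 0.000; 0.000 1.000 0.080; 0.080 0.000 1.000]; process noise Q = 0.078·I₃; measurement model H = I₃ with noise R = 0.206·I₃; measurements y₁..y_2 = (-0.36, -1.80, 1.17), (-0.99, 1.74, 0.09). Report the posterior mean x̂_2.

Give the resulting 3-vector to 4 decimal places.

after S1 (triangulate): (-0.2361, -1.7429, -0.8512)
after S2 (kf_track): (-0.6881, 0.0079, 0.2978)

result = (-0.6881, 0.0079, 0.2978)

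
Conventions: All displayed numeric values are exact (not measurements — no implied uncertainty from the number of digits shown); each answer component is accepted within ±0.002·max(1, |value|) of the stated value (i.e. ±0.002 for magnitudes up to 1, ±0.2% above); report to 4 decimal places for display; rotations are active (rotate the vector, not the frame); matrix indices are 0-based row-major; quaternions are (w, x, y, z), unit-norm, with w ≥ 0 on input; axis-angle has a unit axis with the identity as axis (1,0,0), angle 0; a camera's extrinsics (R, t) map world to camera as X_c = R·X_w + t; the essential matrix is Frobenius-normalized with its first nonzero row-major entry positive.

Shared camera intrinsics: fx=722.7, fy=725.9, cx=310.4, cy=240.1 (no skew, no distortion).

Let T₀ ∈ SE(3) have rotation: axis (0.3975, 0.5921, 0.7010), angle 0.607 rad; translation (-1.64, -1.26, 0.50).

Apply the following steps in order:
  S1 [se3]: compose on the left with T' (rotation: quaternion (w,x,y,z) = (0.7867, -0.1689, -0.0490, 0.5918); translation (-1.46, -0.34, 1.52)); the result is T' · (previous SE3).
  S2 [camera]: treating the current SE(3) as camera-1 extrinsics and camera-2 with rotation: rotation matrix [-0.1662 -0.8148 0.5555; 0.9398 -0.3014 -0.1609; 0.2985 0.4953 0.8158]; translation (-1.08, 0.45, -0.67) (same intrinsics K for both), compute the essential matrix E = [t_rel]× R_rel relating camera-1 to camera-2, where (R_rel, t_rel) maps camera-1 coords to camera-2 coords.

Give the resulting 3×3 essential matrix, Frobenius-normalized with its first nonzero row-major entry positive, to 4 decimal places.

matrix = [0.2820 -0.5688 -0.2285; 0.2809 -0.0956 -0.0088; 0.5788 0.2822 0.2046]

after S1 (compose_se3): R=[-0.0739 -0.9973 0.0020; 0.8525 -0.0622 0.5191; -0.5175 0.0400 0.8547], t=(-0.9296, -2.0958, 2.5984)
after S2 (essential): [0.2820 -0.5688 -0.2285; 0.2809 -0.0956 -0.0088; 0.5788 0.2822 0.2046]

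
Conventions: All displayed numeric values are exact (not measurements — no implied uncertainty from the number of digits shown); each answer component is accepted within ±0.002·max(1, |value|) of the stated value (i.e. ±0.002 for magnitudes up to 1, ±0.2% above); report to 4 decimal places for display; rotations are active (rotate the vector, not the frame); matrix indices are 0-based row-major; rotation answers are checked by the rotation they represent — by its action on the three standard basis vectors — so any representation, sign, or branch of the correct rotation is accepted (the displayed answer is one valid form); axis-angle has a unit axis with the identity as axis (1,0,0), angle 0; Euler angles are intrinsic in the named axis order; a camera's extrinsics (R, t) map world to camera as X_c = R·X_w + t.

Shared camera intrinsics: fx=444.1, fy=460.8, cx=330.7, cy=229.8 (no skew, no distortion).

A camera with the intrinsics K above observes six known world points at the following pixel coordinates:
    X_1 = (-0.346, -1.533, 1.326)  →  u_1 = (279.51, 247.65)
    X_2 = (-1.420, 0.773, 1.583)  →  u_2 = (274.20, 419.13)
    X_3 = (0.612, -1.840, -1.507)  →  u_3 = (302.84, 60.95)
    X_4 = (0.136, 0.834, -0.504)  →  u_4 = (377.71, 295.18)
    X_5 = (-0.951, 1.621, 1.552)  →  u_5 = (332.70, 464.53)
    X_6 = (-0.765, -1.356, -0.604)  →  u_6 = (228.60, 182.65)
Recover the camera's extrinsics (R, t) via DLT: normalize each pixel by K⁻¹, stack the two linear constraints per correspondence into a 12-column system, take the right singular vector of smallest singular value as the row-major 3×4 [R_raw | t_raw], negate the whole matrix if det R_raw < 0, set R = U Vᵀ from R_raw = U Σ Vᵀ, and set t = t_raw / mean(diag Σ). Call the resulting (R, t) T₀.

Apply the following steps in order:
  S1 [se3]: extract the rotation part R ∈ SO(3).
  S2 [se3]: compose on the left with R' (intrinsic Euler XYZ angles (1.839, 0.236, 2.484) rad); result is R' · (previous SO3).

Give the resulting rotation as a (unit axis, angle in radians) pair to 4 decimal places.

rotation (axis_angle) = ((0.4737, -0.8264, 0.3043), 2.5131)

source (pnp_recover): camera pose = R=[0.8937 0.4421 0.0764; -0.3967 0.6992 0.5948; 0.2095 -0.5619 0.8002], t=(0.0400, 0.4301, 5.4911)
after S1 (rot_of_se3): [0.8937 0.4421 0.0764; -0.3967 0.6992 0.5948; 0.2095 -0.5619 0.8002]
after S2 (compose_so3): [-0.4030 -0.8871 -0.2252; -0.5292 0.4266 -0.7334; 0.7467 -0.1764 -0.6414]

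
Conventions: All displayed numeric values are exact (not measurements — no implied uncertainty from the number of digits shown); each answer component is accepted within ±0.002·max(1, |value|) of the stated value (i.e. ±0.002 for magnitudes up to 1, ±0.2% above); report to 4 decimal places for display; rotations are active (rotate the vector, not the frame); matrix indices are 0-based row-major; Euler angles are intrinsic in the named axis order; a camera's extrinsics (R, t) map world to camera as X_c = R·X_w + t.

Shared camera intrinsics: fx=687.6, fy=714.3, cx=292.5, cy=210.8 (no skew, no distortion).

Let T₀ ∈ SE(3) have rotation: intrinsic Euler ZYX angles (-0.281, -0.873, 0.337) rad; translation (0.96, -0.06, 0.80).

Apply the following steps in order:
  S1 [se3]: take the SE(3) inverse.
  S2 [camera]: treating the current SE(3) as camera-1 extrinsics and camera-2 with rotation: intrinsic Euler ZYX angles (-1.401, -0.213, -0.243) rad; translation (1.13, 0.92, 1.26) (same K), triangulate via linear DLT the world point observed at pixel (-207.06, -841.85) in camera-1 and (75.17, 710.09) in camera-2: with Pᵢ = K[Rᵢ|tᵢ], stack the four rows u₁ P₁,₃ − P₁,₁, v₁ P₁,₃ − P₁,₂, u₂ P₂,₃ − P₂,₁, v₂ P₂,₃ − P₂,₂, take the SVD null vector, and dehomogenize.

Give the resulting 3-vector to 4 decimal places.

result = (-0.6013, -1.8261, 0.4741)

after S1 (invert_se3): R=[0.6173 -0.1782 0.7663; 0.0183 0.9770 0.2125; -0.7865 -0.1171 0.6064], t=(-1.2163, -0.1289, 0.2629)
after S2 (triangulate): (-0.6013, -1.8261, 0.4741)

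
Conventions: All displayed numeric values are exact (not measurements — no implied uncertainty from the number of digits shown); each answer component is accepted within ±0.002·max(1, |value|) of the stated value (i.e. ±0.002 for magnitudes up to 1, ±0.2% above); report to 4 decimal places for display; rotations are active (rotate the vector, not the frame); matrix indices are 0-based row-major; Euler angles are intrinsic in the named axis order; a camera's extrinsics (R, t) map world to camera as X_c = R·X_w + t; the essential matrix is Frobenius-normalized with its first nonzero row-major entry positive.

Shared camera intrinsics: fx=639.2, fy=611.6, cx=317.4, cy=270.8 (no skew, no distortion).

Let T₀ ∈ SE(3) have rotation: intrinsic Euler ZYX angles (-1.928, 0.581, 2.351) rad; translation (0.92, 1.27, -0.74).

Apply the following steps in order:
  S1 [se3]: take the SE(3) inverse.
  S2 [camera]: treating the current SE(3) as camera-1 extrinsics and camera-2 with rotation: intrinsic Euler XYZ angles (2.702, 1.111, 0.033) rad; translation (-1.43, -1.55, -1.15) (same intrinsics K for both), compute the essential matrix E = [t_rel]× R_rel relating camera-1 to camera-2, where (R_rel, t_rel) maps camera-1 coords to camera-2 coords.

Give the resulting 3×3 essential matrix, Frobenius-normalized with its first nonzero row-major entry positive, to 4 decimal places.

matrix = [0.1123 0.5545 0.0416; -0.2028 -0.3792 -0.0612; -0.6440 0.2203 -0.1623]

after S1 (invert_se3): R=[-0.2923 -0.7831 -0.5489; -0.7954 -0.1195 0.5941; -0.5309 0.6102 -0.5880], t=(0.8573, 1.3233, -0.7217)
after S2 (essential): [0.1123 0.5545 0.0416; -0.2028 -0.3792 -0.0612; -0.6440 0.2203 -0.1623]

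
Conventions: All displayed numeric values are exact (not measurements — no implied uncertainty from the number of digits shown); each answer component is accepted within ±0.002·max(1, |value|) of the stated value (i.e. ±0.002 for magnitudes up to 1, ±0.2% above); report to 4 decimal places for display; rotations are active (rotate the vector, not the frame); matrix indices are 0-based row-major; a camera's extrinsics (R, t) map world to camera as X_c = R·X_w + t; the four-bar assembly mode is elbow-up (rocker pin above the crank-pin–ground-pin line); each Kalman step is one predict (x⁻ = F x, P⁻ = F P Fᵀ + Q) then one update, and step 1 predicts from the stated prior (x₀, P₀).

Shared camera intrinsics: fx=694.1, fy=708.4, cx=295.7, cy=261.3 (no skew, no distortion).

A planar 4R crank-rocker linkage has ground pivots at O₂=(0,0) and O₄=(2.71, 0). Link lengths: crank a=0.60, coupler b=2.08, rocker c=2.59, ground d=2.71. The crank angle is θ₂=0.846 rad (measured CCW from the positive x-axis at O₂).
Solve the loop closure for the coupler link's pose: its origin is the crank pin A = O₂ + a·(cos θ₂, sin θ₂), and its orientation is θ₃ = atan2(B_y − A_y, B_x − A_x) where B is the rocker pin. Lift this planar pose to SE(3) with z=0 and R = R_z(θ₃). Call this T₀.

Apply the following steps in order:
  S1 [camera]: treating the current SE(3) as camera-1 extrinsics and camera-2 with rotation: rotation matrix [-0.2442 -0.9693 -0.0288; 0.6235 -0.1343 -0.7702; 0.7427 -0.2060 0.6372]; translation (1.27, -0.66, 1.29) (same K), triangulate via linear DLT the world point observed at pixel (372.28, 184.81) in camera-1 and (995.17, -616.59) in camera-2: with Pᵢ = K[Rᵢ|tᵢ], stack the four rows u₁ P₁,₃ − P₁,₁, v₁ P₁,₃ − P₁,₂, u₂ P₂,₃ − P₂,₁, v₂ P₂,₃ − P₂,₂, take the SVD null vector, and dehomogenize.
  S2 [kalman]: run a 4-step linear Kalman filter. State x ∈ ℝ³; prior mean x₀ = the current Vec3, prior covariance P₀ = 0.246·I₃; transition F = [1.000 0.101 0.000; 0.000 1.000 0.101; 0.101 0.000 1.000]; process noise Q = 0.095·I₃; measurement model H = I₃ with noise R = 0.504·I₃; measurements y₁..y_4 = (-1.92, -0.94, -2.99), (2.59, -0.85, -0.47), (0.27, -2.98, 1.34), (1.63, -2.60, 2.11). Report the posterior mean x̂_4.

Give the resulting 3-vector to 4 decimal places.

source (fourbar_fk): coupler pose = R=[0.4977 -0.8674 0.0000; 0.8674 0.4977 0.0000; 0.0000 0.0000 1.0000], t=(0.3978, 0.4492, 0.0000)
after S1 (triangulate): (-0.6220, -0.0113, 0.8885)
after S2 (kf_track): (0.6160, -1.7367, 0.7896)

result = (0.6160, -1.7367, 0.7896)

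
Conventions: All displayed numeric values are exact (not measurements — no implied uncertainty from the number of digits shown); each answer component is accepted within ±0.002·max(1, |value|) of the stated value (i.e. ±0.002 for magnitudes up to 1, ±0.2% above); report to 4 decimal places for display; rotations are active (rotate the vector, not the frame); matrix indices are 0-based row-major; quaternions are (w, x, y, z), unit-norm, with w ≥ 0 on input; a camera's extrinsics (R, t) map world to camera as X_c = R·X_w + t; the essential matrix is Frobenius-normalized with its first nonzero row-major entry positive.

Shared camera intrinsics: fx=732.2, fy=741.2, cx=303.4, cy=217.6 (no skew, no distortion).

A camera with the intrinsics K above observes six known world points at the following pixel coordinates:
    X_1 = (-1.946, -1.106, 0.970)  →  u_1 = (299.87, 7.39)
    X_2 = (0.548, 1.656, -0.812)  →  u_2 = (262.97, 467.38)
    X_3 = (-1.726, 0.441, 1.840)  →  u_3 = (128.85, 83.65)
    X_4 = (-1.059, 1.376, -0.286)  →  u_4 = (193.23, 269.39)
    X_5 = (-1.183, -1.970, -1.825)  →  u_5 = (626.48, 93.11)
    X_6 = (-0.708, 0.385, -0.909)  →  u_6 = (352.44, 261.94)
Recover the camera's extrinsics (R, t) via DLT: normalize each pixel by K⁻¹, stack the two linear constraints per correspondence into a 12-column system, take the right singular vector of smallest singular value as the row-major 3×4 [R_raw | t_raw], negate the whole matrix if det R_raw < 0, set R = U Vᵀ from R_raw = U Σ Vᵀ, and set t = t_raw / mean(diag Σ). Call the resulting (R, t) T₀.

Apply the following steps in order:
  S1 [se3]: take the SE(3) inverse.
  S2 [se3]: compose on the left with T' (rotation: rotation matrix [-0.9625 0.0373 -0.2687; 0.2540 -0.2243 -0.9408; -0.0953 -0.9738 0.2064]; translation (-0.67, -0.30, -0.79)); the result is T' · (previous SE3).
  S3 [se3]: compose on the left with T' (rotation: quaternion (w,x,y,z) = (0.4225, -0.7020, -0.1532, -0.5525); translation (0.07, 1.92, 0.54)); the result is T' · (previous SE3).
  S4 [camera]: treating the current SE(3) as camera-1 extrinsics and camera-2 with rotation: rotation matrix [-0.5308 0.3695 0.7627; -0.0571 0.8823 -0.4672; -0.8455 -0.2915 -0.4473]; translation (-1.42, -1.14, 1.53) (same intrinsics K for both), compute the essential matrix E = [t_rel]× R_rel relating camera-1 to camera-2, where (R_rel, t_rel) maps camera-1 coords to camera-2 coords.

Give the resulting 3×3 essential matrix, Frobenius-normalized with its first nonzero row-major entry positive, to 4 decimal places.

source (pnp_recover): camera pose = R=[0.2253 -0.7269 -0.6487; 0.8039 0.5149 -0.2977; 0.5504 -0.4544 0.7004], t=(0.2300, 0.4399, 6.8804)
after S1 (invert_se3): R=[0.2253 0.8039 0.5504; -0.7269 0.5149 -0.4544; -0.6487 -0.2977 0.7004], t=(-4.1925, 3.0673, -4.5388)
after S2 (compose_se3): R=[-0.0696 -0.6746 -0.7349; 0.8306 0.3688 -0.4172; 0.5525 -0.6395 0.5346], t=(4.6993, 2.2175, -4.3142)
after S3 (compose_se3): R=[0.8996 -0.3928 -0.1908; -0.0563 -0.5376 0.8413; -0.4331 -0.7461 -0.5057], t=(0.4040, -3.8742, 3.9938)
after S4 (essential): [0.1479 -0.2274 -0.5127; 0.4992 -0.0981 -0.1746; -0.4775 -0.1324 -0.3588]

matrix = [0.1479 -0.2274 -0.5127; 0.4992 -0.0981 -0.1746; -0.4775 -0.1324 -0.3588]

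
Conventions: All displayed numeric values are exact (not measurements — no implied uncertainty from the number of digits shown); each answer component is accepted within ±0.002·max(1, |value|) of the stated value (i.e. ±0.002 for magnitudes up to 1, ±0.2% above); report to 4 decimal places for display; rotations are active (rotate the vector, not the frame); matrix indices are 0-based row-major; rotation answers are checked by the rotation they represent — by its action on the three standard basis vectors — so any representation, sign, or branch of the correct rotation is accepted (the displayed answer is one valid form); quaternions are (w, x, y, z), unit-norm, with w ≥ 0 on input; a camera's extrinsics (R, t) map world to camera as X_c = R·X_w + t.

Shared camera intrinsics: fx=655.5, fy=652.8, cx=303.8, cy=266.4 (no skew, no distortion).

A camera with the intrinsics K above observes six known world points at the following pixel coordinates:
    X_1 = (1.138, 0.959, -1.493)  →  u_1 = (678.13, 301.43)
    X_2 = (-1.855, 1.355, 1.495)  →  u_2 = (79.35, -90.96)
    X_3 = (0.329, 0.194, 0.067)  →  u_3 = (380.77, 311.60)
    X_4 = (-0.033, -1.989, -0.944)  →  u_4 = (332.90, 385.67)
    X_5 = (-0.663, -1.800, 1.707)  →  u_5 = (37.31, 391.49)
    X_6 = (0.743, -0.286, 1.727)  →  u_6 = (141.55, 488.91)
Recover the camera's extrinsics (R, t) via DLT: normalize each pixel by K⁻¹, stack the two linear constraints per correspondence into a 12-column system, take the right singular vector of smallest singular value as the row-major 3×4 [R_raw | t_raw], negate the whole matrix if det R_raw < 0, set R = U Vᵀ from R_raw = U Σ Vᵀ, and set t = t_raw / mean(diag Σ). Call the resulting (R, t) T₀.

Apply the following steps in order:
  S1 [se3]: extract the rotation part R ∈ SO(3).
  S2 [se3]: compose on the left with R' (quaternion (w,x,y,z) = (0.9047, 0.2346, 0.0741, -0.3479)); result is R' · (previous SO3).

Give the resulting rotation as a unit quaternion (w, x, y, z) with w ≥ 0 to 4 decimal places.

rotation (quat) = (0.5836, -0.7715, -0.1129, 0.2270)

source (pnp_recover): camera pose = R=[0.4547 0.3897 -0.8009; 0.7819 -0.6053 0.1495; -0.4265 -0.6941 -0.5799], t=(0.3200, 0.1400, 4.5000)
after S1 (rot_of_se3): [0.4547 0.3897 -0.8009; 0.7819 -0.6053 0.1495; -0.4265 -0.6941 -0.5799]
after S2 (compose_so3): [0.8714 -0.0907 -0.4820; 0.4391 -0.2934 0.8491; -0.2185 -0.9517 -0.2159]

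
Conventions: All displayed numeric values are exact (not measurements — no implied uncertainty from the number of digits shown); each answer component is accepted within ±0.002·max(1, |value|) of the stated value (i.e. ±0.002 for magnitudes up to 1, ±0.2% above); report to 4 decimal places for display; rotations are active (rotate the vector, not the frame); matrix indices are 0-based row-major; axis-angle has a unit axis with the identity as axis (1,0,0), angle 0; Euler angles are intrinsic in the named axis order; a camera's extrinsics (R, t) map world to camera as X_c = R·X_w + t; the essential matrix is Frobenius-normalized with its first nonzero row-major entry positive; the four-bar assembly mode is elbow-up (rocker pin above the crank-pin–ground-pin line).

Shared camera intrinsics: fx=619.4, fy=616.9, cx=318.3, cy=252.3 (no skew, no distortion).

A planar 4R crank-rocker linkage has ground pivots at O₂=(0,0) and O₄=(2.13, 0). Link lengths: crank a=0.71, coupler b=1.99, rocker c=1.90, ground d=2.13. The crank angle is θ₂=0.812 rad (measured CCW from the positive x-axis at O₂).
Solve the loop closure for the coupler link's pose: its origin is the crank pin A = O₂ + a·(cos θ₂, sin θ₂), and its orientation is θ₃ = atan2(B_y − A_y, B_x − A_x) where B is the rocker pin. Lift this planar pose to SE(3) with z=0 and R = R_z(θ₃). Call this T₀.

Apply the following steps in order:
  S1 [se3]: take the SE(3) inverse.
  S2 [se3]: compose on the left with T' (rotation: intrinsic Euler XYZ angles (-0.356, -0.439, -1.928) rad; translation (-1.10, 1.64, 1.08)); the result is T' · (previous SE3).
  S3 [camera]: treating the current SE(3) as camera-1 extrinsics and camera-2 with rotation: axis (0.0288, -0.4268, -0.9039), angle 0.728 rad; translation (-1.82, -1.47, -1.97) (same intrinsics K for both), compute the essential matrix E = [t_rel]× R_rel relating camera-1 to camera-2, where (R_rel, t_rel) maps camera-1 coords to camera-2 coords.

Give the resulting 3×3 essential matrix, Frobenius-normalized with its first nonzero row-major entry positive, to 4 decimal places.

matrix = [0.6162 -0.1912 0.2840; 0.2044 0.6612 0.0298; 0.0081 -0.1517 0.0170]

source (fourbar_fk): coupler pose = R=[0.7234 -0.6905 0.0000; 0.6905 0.7234 0.0000; 0.0000 0.0000 1.0000], t=(0.4885, 0.5152, 0.0000)
after S1 (invert_se3): R=[0.7234 0.6905 0.0000; -0.6905 0.7234 0.0000; 0.0000 0.0000 1.0000], t=(-0.7091, -0.0354, 0.0000)
after S2 (compose_se3): R=[-0.8145 0.3949 -0.4250; -0.5422 -0.7788 0.3155; -0.2064 0.4874 0.8484], t=(-0.9056, 2.3061, 0.9297)
after S3 (essential): [0.6162 -0.1912 0.2840; 0.2044 0.6612 0.0298; 0.0081 -0.1517 0.0170]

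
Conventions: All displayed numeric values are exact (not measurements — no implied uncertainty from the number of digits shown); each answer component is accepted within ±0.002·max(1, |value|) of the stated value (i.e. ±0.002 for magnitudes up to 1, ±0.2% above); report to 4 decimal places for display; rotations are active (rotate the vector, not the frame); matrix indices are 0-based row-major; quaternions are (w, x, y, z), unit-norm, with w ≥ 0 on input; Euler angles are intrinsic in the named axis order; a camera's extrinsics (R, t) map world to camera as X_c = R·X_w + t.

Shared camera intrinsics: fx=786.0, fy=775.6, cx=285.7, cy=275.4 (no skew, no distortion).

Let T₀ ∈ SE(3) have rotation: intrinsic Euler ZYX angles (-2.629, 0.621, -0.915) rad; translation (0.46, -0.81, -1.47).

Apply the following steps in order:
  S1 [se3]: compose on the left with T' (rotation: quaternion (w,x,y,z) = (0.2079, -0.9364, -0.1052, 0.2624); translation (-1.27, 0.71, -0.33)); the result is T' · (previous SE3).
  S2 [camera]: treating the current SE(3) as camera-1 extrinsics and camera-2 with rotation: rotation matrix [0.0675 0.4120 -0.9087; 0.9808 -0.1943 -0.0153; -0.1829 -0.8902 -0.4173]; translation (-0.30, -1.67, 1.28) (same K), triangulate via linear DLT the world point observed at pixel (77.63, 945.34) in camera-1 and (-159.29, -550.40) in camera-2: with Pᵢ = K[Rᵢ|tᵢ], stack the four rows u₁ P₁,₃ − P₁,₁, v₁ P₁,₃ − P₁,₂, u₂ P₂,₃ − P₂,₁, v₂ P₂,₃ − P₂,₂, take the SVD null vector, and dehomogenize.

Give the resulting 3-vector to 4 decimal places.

result = (0.6761, 0.0576, 0.3450)

after S1 (compose_se3): R=[-0.3192 0.9070 -0.2746; -0.0558 0.2713 0.9609; 0.9461 0.3220 -0.0359], t=(-0.1680, 1.0817, 0.9647)
after S2 (triangulate): (0.6761, 0.0576, 0.3450)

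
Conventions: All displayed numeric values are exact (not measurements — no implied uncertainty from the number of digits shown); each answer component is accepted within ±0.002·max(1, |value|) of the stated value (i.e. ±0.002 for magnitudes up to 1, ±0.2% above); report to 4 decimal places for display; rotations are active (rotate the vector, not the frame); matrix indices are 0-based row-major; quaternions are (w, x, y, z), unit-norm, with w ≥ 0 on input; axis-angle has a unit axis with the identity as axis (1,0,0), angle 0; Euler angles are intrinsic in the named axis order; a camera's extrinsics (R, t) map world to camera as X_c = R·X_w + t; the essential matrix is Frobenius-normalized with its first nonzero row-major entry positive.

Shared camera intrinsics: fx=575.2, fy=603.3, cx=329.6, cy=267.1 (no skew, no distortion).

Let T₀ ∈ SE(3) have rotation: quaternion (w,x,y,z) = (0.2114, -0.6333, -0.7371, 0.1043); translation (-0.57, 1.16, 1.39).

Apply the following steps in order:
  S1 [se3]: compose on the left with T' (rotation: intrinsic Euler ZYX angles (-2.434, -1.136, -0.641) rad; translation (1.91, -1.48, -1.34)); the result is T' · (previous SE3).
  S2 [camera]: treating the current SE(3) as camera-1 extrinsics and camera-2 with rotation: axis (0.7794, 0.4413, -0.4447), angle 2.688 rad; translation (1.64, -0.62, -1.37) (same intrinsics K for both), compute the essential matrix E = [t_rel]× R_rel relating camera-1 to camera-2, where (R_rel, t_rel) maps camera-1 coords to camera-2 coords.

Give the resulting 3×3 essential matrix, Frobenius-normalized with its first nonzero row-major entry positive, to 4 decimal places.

matrix = [0.2279 0.4577 0.3854; 0.0607 0.3306 0.0540; -0.1913 0.4201 -0.5110]

after S1 (compose_se3): R=[0.3101 -0.6623 -0.6821; -0.9073 -0.4205 -0.0042; -0.2840 0.6201 -0.7313], t=(3.5268, -2.4143, -1.6799)
after S2 (essential): [0.2279 0.4577 0.3854; 0.0607 0.3306 0.0540; -0.1913 0.4201 -0.5110]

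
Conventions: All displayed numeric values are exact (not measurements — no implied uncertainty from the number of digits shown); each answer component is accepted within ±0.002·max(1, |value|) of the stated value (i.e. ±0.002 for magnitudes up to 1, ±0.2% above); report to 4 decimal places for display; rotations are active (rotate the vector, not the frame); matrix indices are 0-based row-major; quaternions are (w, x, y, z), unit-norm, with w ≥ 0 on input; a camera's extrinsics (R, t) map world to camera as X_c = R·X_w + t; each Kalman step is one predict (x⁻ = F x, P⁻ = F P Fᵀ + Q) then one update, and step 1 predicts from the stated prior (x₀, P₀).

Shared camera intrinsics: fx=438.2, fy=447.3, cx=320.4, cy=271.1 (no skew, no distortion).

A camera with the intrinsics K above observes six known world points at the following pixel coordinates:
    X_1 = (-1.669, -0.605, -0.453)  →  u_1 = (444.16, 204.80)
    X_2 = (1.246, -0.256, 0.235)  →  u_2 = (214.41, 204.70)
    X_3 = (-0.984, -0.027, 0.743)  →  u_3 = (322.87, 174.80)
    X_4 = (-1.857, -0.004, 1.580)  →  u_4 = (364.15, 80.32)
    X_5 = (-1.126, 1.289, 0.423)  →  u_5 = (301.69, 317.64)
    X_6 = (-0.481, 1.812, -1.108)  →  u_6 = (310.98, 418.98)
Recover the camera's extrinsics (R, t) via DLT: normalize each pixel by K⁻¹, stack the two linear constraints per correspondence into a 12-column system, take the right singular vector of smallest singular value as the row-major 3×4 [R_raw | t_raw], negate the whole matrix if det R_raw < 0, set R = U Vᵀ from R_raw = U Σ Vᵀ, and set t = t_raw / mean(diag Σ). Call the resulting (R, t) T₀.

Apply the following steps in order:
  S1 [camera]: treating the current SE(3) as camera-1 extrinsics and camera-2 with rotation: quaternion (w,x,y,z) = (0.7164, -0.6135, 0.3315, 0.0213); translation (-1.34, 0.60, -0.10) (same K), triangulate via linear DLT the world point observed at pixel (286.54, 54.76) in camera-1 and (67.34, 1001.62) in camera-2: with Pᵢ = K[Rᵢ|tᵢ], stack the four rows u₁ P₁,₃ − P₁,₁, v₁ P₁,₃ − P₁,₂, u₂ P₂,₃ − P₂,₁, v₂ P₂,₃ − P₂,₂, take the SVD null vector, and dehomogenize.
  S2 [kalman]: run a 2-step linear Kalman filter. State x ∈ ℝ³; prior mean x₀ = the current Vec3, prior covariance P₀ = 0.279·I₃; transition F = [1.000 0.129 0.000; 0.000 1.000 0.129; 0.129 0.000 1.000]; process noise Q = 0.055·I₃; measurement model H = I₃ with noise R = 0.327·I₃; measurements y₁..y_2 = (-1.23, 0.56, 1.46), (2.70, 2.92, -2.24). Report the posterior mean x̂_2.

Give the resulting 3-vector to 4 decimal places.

result = (0.5248, 1.1987, 0.0802)

source (pnp_recover): camera pose = R=[-0.8009 -0.3446 -0.4898; -0.0307 0.8404 -0.5411; 0.5981 -0.4183 -0.6836], t=(-0.4100, -0.5000, 5.2401)
after S1 (triangulate): (-0.5000, -1.0511, 1.4161)
after S2 (kf_track): (0.5248, 1.1987, 0.0802)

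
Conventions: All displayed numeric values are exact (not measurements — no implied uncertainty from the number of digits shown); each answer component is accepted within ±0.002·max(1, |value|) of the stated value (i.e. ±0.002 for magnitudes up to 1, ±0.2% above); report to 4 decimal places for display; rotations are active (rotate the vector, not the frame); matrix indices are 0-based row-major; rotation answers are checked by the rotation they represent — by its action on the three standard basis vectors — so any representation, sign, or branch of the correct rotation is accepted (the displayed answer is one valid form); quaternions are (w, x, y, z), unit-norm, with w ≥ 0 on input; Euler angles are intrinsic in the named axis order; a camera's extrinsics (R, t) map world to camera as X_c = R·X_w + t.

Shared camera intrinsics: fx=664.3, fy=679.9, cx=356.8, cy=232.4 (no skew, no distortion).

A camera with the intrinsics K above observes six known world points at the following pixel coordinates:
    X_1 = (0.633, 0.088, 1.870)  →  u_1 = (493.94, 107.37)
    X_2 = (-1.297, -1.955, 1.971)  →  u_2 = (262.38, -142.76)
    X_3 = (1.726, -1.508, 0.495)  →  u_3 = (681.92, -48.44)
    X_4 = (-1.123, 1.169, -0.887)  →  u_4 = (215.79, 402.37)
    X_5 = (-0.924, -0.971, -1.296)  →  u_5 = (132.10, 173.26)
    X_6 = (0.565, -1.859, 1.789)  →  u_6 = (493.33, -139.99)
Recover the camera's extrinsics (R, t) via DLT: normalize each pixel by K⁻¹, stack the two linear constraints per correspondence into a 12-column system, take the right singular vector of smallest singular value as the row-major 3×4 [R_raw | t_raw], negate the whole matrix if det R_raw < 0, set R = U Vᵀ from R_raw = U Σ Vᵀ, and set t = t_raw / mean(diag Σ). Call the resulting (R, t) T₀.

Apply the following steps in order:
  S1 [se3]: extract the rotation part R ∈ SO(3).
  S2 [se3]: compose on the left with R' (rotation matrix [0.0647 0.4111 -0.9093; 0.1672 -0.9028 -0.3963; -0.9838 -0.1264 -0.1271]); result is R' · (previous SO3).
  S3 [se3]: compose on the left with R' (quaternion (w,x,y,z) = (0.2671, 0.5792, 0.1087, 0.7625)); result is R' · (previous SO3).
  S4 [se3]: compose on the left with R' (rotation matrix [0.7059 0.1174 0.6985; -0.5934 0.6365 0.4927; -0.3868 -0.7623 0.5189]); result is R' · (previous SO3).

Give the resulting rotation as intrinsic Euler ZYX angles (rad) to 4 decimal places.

rotation (euler_zyx) = (2.3010, -0.3141, -1.3829)

source (pnp_recover): camera pose = R=[0.9671 0.0807 0.2411; 0.0734 0.8194 -0.5685; -0.2434 0.5676 0.7865], t=(0.1700, -0.1600, 4.6401)
after S1 (rot_of_se3): [0.9671 0.0807 0.2411; 0.0734 0.8194 -0.5685; -0.2434 0.5676 0.7865]
after S2 (compose_so3): [0.3140 -0.1740 -0.9333; 0.1919 -0.9511 0.2419; -0.9298 -0.2551 -0.2653]
after S3 (compose_so3): [-0.9878 0.0600 -0.1438; 0.1410 0.7368 -0.6612; 0.0663 -0.6734 -0.7363]
after S4 (compose_so3): [-0.6344 -0.3416 -0.6934; 0.7086 0.1016 -0.6983; 0.3090 -0.9343 0.1776]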